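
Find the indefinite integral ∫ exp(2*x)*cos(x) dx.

Let I denote the integral. Integrate by parts with u = cos(x), dv = exp(2*x) dx, so v = exp(2*x)/2: I = exp(2*x)*cos(x)/2 + (1/2)·∫ exp(2*x)*sin(x) dx.
Apply parts again with u = sin(x), dv = exp(2*x) dx: ∫ exp(2*x)*sin(x) dx = exp(2*x)*sin(x)/2 − (1/2)·I. Substituting back brings back I: I = exp(2*x)*sin(x)/4 + exp(2*x)*cos(x)/2 − (1/4)·I.
Solving for I: (1 + 1/4)·I equals the remaining terms, so I = (4/5)·(exp(2*x)*sin(x)/4 + exp(2*x)*cos(x)/2).

exp(2*x)*sin(x)/5 + 2*exp(2*x)*cos(x)/5 + C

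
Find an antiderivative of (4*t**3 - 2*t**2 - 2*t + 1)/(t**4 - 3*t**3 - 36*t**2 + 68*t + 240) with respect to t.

Factor the denominator: (t - 6)*(t - 4)*(t + 2)*(t + 5).
Partial-fraction decomposition: 49/(27*(t + 5)) - 35/(144*(t + 2)) - 217/(108*(t - 4)) + 71/(16*(t - 6)).
Integrate each term: A/(t−a) contributes A·log|t−a|.

71*log(t - 6)/16 - 217*log(t - 4)/108 - 35*log(t + 2)/144 + 49*log(t + 5)/27 + C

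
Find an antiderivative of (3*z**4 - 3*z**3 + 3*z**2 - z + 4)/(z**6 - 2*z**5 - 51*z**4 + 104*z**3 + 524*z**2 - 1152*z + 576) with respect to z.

1673*log(z - 6)/3000 - 13*log(z - 4)/30 + 64*log(z - 1)/3675 + 127*log(z + 4)/500 - 2327*log(z + 6)/5880 - 2/(175*z - 175) + C

Factor the denominator: (z - 6)*(z - 4)*(z - 1)**2*(z + 4)*(z + 6).
Partial-fraction decomposition: -2327/(5880*(z + 6)) + 127/(500*(z + 4)) + 64/(3675*(z - 1)) + 2/(175*(z - 1)**2) - 13/(30*(z - 4)) + 1673/(3000*(z - 6)).
Integrate each term; A/(z−a) gives A·log|z−a|; A/(z−a)² gives −A/(z−a).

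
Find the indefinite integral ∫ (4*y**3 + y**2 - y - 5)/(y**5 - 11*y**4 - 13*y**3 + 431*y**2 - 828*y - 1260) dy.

Factor the denominator: (y - 7)*(y - 6)*(y - 5)*(y + 1)*(y + 6).
Partial-fraction decomposition: -827/(8580*(y + 6)) + 1/(240*(y + 1)) + 515/(132*(y - 5)) - 127/(12*(y - 6)) + 1409/(208*(y - 7)).
Integrate each term: A/(y−a) contributes A·log|y−a|.

1409*log(y - 7)/208 - 127*log(y - 6)/12 + 515*log(y - 5)/132 + log(y + 1)/240 - 827*log(y + 6)/8580 + C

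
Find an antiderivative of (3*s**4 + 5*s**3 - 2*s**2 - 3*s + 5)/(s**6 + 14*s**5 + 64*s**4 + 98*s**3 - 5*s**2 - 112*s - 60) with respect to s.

log(s - 1)/63 - log(s + 1)/200 - 11*log(s + 2)/36 + 305*log(s + 5)/72 - 2759*log(s + 6)/700 + 1/(10*s + 10) + C

Factor the denominator: (s - 1)*(s + 1)**2*(s + 2)*(s + 5)*(s + 6).
Partial-fraction decomposition: -2759/(700*(s + 6)) + 305/(72*(s + 5)) - 11/(36*(s + 2)) - 1/(200*(s + 1)) - 1/(10*(s + 1)**2) + 1/(63*(s - 1)).
Integrate each term; A/(s−a) gives A·log|s−a|; A/(s−a)² gives −A/(s−a).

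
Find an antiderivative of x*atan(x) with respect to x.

Use integration by parts with u = arctan(x), dv = x dx.
Then du = 1/(x**2 + 1) dx.

x**2*atan(x)/2 - x/2 + atan(x)/2 + C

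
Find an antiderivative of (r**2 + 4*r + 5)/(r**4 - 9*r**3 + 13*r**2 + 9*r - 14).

Factor the denominator: (r - 7)*(r - 2)*(r - 1)*(r + 1).
Partial-fraction decomposition: -1/(24*(r + 1)) + 5/(6*(r - 1)) - 17/(15*(r - 2)) + 41/(120*(r - 7)).
Integrate each term: A/(r−a) contributes A·log|r−a|.

41*log(r - 7)/120 - 17*log(r - 2)/15 + 5*log(r - 1)/6 - log(r + 1)/24 + C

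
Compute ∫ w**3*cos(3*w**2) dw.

Let u = w², du = 2w dw; rewrite as (1/2)∫ u^1·cos(3u) du.
Now integrate by parts 1 time.

w**2*sin(3*w**2)/6 + cos(3*w**2)/18 + C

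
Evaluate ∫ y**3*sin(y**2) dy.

-y**2*cos(y**2)/2 + sin(y**2)/2 + C

Let u = y², du = 2y dy; rewrite as (1/2)∫ u^1·sin(1u) du.
Now integrate by parts 1 time.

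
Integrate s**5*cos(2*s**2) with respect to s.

s**4*sin(2*s**2)/4 + s**2*cos(2*s**2)/4 - sin(2*s**2)/8 + C

Let u = s², du = 2s ds; rewrite as (1/2)∫ u^2·cos(2u) du.
Now integrate by parts 2 times.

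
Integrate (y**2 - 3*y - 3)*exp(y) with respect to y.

Use integration by parts with u = y**2 - 3*y - 3, dv = exp(y) dy, so v = exp(y).
Apply parts 2 times (tabular method): alternate signs, differentiate u down to 0, integrate dv up.

(y**2 - 5*y + 2)*exp(y) + C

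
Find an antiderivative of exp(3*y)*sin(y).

Let I denote the integral. Integrate by parts with u = sin(y), dv = exp(3*y) dy, so v = exp(3*y)/3: I = exp(3*y)*sin(y)/3 − (1/3)·∫ exp(3*y)*cos(y) dy.
Apply parts again with u = cos(y), dv = exp(3*y) dy: ∫ exp(3*y)*cos(y) dy = exp(3*y)*cos(y)/3 + (1/3)·I. Substituting back brings back I: I = exp(3*y)*sin(y)/3 - exp(3*y)*cos(y)/9 − (1/9)·I.
Solving for I: (1 + 1/9)·I equals the remaining terms, so I = (9/10)·(exp(3*y)*sin(y)/3 - exp(3*y)*cos(y)/9).

3*exp(3*y)*sin(y)/10 - exp(3*y)*cos(y)/10 + C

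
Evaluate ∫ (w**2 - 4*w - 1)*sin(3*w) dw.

Use integration by parts with u = w**2 - 4*w - 1, dv = sin(3*w) dw, so v = -cos(3*w)/3.
Apply parts 2 times (tabular method): alternate signs, differentiate u down to 0, integrate dv up.

-w**2*cos(3*w)/3 + 2*w*sin(3*w)/9 + 4*w*cos(3*w)/3 - 4*sin(3*w)/9 + 11*cos(3*w)/27 + C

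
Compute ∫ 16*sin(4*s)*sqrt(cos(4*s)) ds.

Let u = cos(4*s), so du = (-4*sin(4*s)) ds.
Rewriting, the integral becomes -4·∫ √u du = -4·(2/3)u^(3/2).
Substituting back, u = cos(4*s).

-8*cos(4*s)**(3/2)/3 + C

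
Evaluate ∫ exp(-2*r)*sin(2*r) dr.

-exp(-2*r)*sin(2*r)/4 - exp(-2*r)*cos(2*r)/4 + C

Let I denote the integral. Integrate by parts with u = sin(2*r), dv = exp(-2*r) dr, so v = -exp(-2*r)/2: I = -exp(-2*r)*sin(2*r)/2 + ∫ exp(-2*r)*cos(2*r) dr.
Apply parts again with u = cos(2*r), dv = exp(-2*r) dr: ∫ exp(-2*r)*cos(2*r) dr = -exp(-2*r)*cos(2*r)/2 − I. Substituting back brings back I: I = -exp(-2*r)*sin(2*r)/2 - exp(-2*r)*cos(2*r)/2 − I.
Solving for I: (1 + 1)·I equals the remaining terms, so I = (1/2)·(-exp(-2*r)*sin(2*r)/2 - exp(-2*r)*cos(2*r)/2).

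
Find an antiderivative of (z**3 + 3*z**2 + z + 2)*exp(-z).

Use integration by parts with u = z**3 + 3*z**2 + z + 2, dv = exp(-z) dz, so v = -exp(-z).
Apply parts 3 times (tabular method): alternate signs, differentiate u down to 0, integrate dv up.

(-z**3 - 6*z**2 - 13*z - 15)*exp(-z) + C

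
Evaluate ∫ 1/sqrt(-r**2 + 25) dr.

asin(r/5) + C

Substitute r = 5·sin(θ), so dr = 5·cos(θ) dθ and the radical becomes sqrt(-r**2 + 25) = 5·cos(θ) by the Pythagorean identity.
Integrate the resulting trig expression in θ, then back-substitute θ = asin(r/5), sin(θ) = r/5, cos(θ) = sqrt(-r**2 + 25)/5 (absorbing any constant into C).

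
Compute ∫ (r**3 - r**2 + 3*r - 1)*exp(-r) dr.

Use integration by parts with u = r**3 - r**2 + 3*r - 1, dv = exp(-r) dr, so v = -exp(-r).
Apply parts 3 times (tabular method): alternate signs, differentiate u down to 0, integrate dv up.

(-r**3 - 2*r**2 - 7*r - 6)*exp(-r) + C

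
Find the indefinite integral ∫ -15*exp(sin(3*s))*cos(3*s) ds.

-5*exp(sin(3*s)) + C

Let u = sin(3*s), so du = (3*cos(3*s)) ds.
Rewriting, the integral becomes -5·∫ e^u du = -5·e^u.
Substituting back, u = sin(3*s).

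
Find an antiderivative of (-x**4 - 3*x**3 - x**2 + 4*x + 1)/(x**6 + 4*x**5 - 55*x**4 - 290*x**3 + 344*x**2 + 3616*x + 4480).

Factor the denominator: (x - 7)*(x - 4)*(x + 2)*(x + 4)**2*(x + 5).
Partial-fraction decomposition: 49/(54*(x + 5)) - 13287/(15488*(x + 4)) + 95/(176*(x + 4)**2) - 1/(216*(x + 2)) + 149/(3456*(x - 4)) - 575/(6534*(x - 7)).
Integrate each term; A/(x−a) gives A·log|x−a|; A/(x−a)² gives −A/(x−a).

-575*log(x - 7)/6534 + 149*log(x - 4)/3456 - log(x + 2)/216 - 13287*log(x + 4)/15488 + 49*log(x + 5)/54 - 95/(176*x + 704) + C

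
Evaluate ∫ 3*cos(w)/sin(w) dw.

Let u = sin(w), so du = (cos(w)) dw.
Rewriting, the integral becomes 3·∫ 1/u du = 3·log(u).
Substituting back, u = sin(w).

3*log(sin(w)) + C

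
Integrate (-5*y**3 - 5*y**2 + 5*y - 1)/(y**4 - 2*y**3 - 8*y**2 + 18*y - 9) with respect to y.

Factor the denominator: (y - 3)*(y - 1)**2*(y + 3).
Partial-fraction decomposition: -37/(48*(y + 3)) + 43/(16*(y - 1)) + 3/(4*(y - 1)**2) - 83/(12*(y - 3)).
Integrate each term; A/(y−a) gives A·log|y−a|; A/(y−a)² gives −A/(y−a).

-83*log(y - 3)/12 + 43*log(y - 1)/16 - 37*log(y + 3)/48 - 3/(4*y - 4) + C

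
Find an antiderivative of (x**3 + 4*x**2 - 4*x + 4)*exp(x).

(x**3 + x**2 - 6*x + 10)*exp(x) + C

Use integration by parts with u = x**3 + 4*x**2 - 4*x + 4, dv = exp(x) dx, so v = exp(x).
Apply parts 3 times (tabular method): alternate signs, differentiate u down to 0, integrate dv up.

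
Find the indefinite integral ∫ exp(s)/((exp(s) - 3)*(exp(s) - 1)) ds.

Let u = e^s, du = e^s ds.
The integral becomes ∫ du/((u-3)(u-1)); decompose into partial fractions.

log(exp(s) - 3)/2 - log(exp(s) - 1)/2 + C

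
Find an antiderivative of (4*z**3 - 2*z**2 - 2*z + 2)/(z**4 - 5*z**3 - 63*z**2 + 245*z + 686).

20641*log(z - 7)/7938 - 34*log(z + 2)/405 + 727*log(z + 7)/490 - 631/(63*z - 441) + C

Factor the denominator: (z - 7)**2*(z + 2)*(z + 7).
Partial-fraction decomposition: 727/(490*(z + 7)) - 34/(405*(z + 2)) + 20641/(7938*(z - 7)) + 631/(63*(z - 7)**2).
Integrate each term; A/(z−a) gives A·log|z−a|; A/(z−a)² gives −A/(z−a).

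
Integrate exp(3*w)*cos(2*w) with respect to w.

Let I denote the integral. Integrate by parts with u = cos(2*w), dv = exp(3*w) dw, so v = exp(3*w)/3: I = exp(3*w)*cos(2*w)/3 + (2/3)·∫ exp(3*w)*sin(2*w) dw.
Apply parts again with u = sin(2*w), dv = exp(3*w) dw: ∫ exp(3*w)*sin(2*w) dw = exp(3*w)*sin(2*w)/3 − (2/3)·I. Substituting back brings back I: I = 2*exp(3*w)*sin(2*w)/9 + exp(3*w)*cos(2*w)/3 − (4/9)·I.
Solving for I: (1 + 4/9)·I equals the remaining terms, so I = (9/13)·(2*exp(3*w)*sin(2*w)/9 + exp(3*w)*cos(2*w)/3).

2*exp(3*w)*sin(2*w)/13 + 3*exp(3*w)*cos(2*w)/13 + C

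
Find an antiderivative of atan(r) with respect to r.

Use integration by parts with u = arctan(r), dv = dr.
Then du = 1/(r**2 + 1) dr.

r*atan(r) - log(r**2 + 1)/2 + C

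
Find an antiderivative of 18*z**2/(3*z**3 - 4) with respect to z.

Let u = 3*z**3 - 4, so du = (9*z**2) dz.
Rewriting, the integral becomes 2·∫ 1/u du = 2·log(u).
Substituting back, u = 3*z**3 - 4.

2*log(3*z**3 - 4) + C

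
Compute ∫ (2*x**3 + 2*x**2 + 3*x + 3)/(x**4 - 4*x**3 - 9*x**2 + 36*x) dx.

log(x)/12 + 25*log(x - 4)/4 - 14*log(x - 3)/3 + log(x + 3)/3 + C

Factor the denominator: x*(x - 4)*(x - 3)*(x + 3).
Partial-fraction decomposition: 1/(3*(x + 3)) - 14/(3*(x - 3)) + 25/(4*(x - 4)) + 1/(12*x).
Integrate each term: A/(x−a) contributes A·log|x−a|.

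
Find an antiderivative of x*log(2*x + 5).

Use integration by parts with u = log(2*x + 5), dv = x dx.
Then du = 2/(2*x + 5) dx and v = x**2/2.

x**2*log(2*x + 5)/2 - x**2/4 + 5*x/4 - 25*log(2*x + 5)/8 + C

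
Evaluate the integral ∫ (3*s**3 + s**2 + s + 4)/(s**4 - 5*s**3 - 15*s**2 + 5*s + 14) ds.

Factor the denominator: (s - 7)*(s - 1)*(s + 1)*(s + 2).
Partial-fraction decomposition: 2/(3*(s + 2)) + 1/(16*(s + 1)) - 1/(4*(s - 1)) + 121/(48*(s - 7)).
Integrate each term: A/(s−a) contributes A·log|s−a|.

121*log(s - 7)/48 - log(s - 1)/4 + log(s + 1)/16 + 2*log(s + 2)/3 + C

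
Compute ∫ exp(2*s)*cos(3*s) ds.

Let I denote the integral. Integrate by parts with u = cos(3*s), dv = exp(2*s) ds, so v = exp(2*s)/2: I = exp(2*s)*cos(3*s)/2 + (3/2)·∫ exp(2*s)*sin(3*s) ds.
Apply parts again with u = sin(3*s), dv = exp(2*s) ds: ∫ exp(2*s)*sin(3*s) ds = exp(2*s)*sin(3*s)/2 − (3/2)·I. Substituting back brings back I: I = 3*exp(2*s)*sin(3*s)/4 + exp(2*s)*cos(3*s)/2 − (9/4)·I.
Solving for I: (1 + 9/4)·I equals the remaining terms, so I = (4/13)·(3*exp(2*s)*sin(3*s)/4 + exp(2*s)*cos(3*s)/2).

3*exp(2*s)*sin(3*s)/13 + 2*exp(2*s)*cos(3*s)/13 + C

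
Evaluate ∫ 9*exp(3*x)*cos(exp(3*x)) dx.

Let u = exp(3*x), so du = (3*exp(3*x)) dx.
Rewriting, the integral becomes 3·∫ cos(u) du = 3·sin(u).
Substituting back, u = exp(3*x).

3*sin(exp(3*x)) + C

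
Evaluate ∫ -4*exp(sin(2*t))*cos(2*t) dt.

-2*exp(sin(2*t)) + C

Let u = sin(2*t), so du = (2*cos(2*t)) dt.
Rewriting, the integral becomes -2·∫ e^u du = -2·e^u.
Substituting back, u = sin(2*t).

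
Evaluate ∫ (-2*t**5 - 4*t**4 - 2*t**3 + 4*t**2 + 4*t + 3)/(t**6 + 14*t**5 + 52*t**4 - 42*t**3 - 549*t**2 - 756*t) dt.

Factor the denominator: t*(t - 3)*(t + 3)**2*(t + 4)*(t + 7).
Partial-fraction decomposition: -8289/(1120*(t + 7)) + 401/(28*(t + 4)) - 2537/(288*(t + 3)) + 27/(8*(t + 3)**2) - 271/(2520*(t - 3)) - 1/(252*t).
Integrate each term; A/(t−a) gives A·log|t−a|; A/(t−a)² gives −A/(t−a).

-log(t)/252 - 271*log(t - 3)/2520 - 2537*log(t + 3)/288 + 401*log(t + 4)/28 - 8289*log(t + 7)/1120 - 27/(8*t + 24) + C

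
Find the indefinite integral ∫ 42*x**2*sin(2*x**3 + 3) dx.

-7*cos(2*x**3 + 3) + C

Let u = 2*x**3 + 3, so du = (6*x**2) dx.
Rewriting, the integral becomes 7·∫ sin(u) du = 7·-cos(u).
Substituting back, u = 2*x**3 + 3.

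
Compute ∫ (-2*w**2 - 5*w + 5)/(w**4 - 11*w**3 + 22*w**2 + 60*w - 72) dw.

Factor the denominator: (w - 6)**2*(w - 1)*(w + 2).
Partial-fraction decomposition: -7/(192*(w + 2)) - 2/(75*(w - 1)) + 101/(1600*(w - 6)) - 97/(40*(w - 6)**2).
Integrate each term; A/(w−a) gives A·log|w−a|; A/(w−a)² gives −A/(w−a).

101*log(w - 6)/1600 - 2*log(w - 1)/75 - 7*log(w + 2)/192 + 97/(40*w - 240) + C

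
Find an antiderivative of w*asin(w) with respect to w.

Use integration by parts with u = arcsin(w), dv = w dw.
Then du = 1/sqrt(-w**2 + 1) dw.

w**2*asin(w)/2 + w*sqrt(-w**2 + 1)/4 - asin(w)/4 + C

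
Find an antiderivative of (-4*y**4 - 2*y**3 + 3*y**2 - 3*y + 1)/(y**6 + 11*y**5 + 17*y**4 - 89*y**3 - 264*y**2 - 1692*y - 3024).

-223*log(y - 4)/3300 + 29*log(y + 2)/1560 - 185*log(y + 6)/72 + 8749*log(y + 7)/3190 - 21071*log(y**2 + 9)/339300 + 5047*atan(y/3)/169650 + C

Factor the denominator: (y - 4)*(y + 2)*(y + 6)*(y + 7)*(y**2 + 9).
Partial-fraction decomposition: -(21071*y - 15141)/(169650*(y**2 + 9)) + 8749/(3190*(y + 7)) - 185/(72*(y + 6)) + 29/(1560*(y + 2)) - 223/(3300*(y - 4)).
Integrate each term; A/(y−a) gives A·log|y−a|; the (By+D)/(y²+p²) term gives a log and an atan.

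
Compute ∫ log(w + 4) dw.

Use integration by parts with u = log(w + 4), dv = dw.
Then du = 1/(w + 4) dw and v = w.

w*log(w + 4) - w + 4*log(w + 4) + C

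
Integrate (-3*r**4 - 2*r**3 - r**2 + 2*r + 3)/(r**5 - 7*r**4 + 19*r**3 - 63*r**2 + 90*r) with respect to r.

log(r)/30 - 2137*log(r - 5)/510 + 61*log(r - 2)/78 + 497*log(r**2 + 9)/2652 - 1597*atan(r/3)/1326 + C

Factor the denominator: r*(r - 5)*(r - 2)*(r**2 + 9).
Partial-fraction decomposition: (497*r - 4791)/(1326*(r**2 + 9)) + 61/(78*(r - 2)) - 2137/(510*(r - 5)) + 1/(30*r).
Integrate each term; A/(r−a) gives A·log|r−a|; the (Br+D)/(r²+p²) term gives a log and an atan.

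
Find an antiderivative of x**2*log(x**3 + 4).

Let u = x**3 + 4, so du = (3*x**2) dx.
The integral becomes (1/3)·∫ log(u) du; integrate by parts with u′=log(u), dv′=du.

x**3*log(x**3 + 4)/3 - x**3/3 + 4*log(x**3 + 4)/3 + C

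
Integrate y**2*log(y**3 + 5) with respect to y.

y**3*log(y**3 + 5)/3 - y**3/3 + 5*log(y**3 + 5)/3 + C

Let u = y**3 + 5, so du = (3*y**2) dy.
The integral becomes (1/3)·∫ log(u) du; integrate by parts with u′=log(u), dv′=du.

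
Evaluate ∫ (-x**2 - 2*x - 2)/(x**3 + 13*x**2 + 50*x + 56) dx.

-log(x + 2)/5 + 5*log(x + 4)/3 - 37*log(x + 7)/15 + C

Factor the denominator: (x + 2)*(x + 4)*(x + 7).
Partial-fraction decomposition: -37/(15*(x + 7)) + 5/(3*(x + 4)) - 1/(5*(x + 2)).
Integrate each term: A/(x−a) contributes A·log|x−a|.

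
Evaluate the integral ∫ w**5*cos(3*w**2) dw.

Let u = w², du = 2w dw; rewrite as (1/2)∫ u^2·cos(3u) du.
Now integrate by parts 2 times.

w**4*sin(3*w**2)/6 + w**2*cos(3*w**2)/9 - sin(3*w**2)/27 + C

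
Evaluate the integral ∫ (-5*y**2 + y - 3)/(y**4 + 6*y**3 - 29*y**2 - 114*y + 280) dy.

Factor the denominator: (y - 4)*(y - 2)*(y + 5)*(y + 7).
Partial-fraction decomposition: 85/(66*(y + 7)) - 19/(18*(y + 5)) + 1/(6*(y - 2)) - 79/(198*(y - 4)).
Integrate each term: A/(y−a) contributes A·log|y−a|.

-79*log(y - 4)/198 + log(y - 2)/6 - 19*log(y + 5)/18 + 85*log(y + 7)/66 + C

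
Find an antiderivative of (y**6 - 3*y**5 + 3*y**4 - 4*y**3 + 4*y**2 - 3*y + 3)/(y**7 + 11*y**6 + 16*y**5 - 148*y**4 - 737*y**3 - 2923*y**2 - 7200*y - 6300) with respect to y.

2571*log(y - 5)/66640 + 168424*log(y + 2)/372645 - 27493*log(y + 5)/6120 + 11791*log(y + 7)/2320 - 26847*log(y**2 + 9)/666536 + 2207*atan(y/3)/333268 + 53/(273*y + 546) + C

Factor the denominator: (y - 5)*(y + 2)**2*(y + 5)*(y + 7)*(y**2 + 9).
Partial-fraction decomposition: -3*(8949*y - 2207)/(333268*(y**2 + 9)) + 11791/(2320*(y + 7)) - 27493/(6120*(y + 5)) + 168424/(372645*(y + 2)) - 53/(273*(y + 2)**2) + 2571/(66640*(y - 5)).
Integrate each term; A/(y−a) gives A·log|y−a|; the (By+D)/(y²+p²) term gives a log and an atan.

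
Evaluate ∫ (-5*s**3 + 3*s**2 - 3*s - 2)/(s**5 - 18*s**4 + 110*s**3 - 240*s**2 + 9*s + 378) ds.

Factor the denominator: (s - 7)*(s - 6)*(s - 3)**2*(s + 1).
Partial-fraction decomposition: 9/(896*(s + 1)) - 479/(144*(s - 3)) - 119/(48*(s - 3)**2) + 992/(63*(s - 6)) - 1591/(128*(s - 7)).
Integrate each term; A/(s−a) gives A·log|s−a|; A/(s−a)² gives −A/(s−a).

-1591*log(s - 7)/128 + 992*log(s - 6)/63 - 479*log(s - 3)/144 + 9*log(s + 1)/896 + 119/(48*s - 144) + C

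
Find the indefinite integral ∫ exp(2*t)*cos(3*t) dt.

3*exp(2*t)*sin(3*t)/13 + 2*exp(2*t)*cos(3*t)/13 + C

Let I denote the integral. Integrate by parts with u = cos(3*t), dv = exp(2*t) dt, so v = exp(2*t)/2: I = exp(2*t)*cos(3*t)/2 + (3/2)·∫ exp(2*t)*sin(3*t) dt.
Apply parts again with u = sin(3*t), dv = exp(2*t) dt: ∫ exp(2*t)*sin(3*t) dt = exp(2*t)*sin(3*t)/2 − (3/2)·I. Substituting back brings back I: I = 3*exp(2*t)*sin(3*t)/4 + exp(2*t)*cos(3*t)/2 − (9/4)·I.
Solving for I: (1 + 9/4)·I equals the remaining terms, so I = (4/13)·(3*exp(2*t)*sin(3*t)/4 + exp(2*t)*cos(3*t)/2).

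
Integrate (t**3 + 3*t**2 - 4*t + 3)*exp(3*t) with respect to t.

Use integration by parts with u = t**3 + 3*t**2 - 4*t + 3, dv = exp(3*t) dt, so v = exp(3*t)/3.
Apply parts 3 times (tabular method): alternate signs, differentiate u down to 0, integrate dv up.

(9*t**3 + 18*t**2 - 48*t + 43)*exp(3*t)/27 + C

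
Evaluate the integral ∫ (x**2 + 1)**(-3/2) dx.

Substitute x = tan(θ), so dx = sec(θ)^2 dθ and the radical becomes sqrt(x**2 + 1) = sec(θ) by the Pythagorean identity.
Integrate the resulting trig expression in θ, then back-substitute tan(θ) = x, sec(θ) = sqrt(x**2 + 1) (absorbing any constant into C).

x/sqrt(x**2 + 1) + C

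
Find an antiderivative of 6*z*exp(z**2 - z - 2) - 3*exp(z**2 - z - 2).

3*exp(z**2 - z - 2) + C

Let u = z**2 - z - 2, so du = (2*z - 1) dz.
Rewriting, the integral becomes 3·∫ e^u du = 3·e^u.
Substituting back, u = z**2 - z - 2.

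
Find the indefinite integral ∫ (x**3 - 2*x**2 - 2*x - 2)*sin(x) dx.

Use integration by parts with u = x**3 - 2*x**2 - 2*x - 2, dv = sin(x) dx, so v = -cos(x).
Apply parts 3 times (tabular method): alternate signs, differentiate u down to 0, integrate dv up.

-x**3*cos(x) + 3*x**2*sin(x) + 2*x**2*cos(x) - 4*x*sin(x) + 8*x*cos(x) - 8*sin(x) - 2*cos(x) + C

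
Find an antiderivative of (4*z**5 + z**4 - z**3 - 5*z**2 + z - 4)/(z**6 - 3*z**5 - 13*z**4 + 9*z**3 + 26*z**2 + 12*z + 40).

Factor the denominator: (z - 5)*(z - 2)*(z + 2)**2*(z**2 + 1).
Partial-fraction decomposition: 2*(3*z + 2)/(65*(z**2 + 1)) + 1987/(1960*(z + 2)) - 13/(14*(z + 2)**2) - 19/(40*(z - 2)) + 2146/(637*(z - 5)).
Integrate each term; A/(z−a) gives A·log|z−a|; the (Bz+D)/(z²+p²) term gives a log and an atan.

2146*log(z - 5)/637 - 19*log(z - 2)/40 + 1987*log(z + 2)/1960 + 3*log(z**2 + 1)/65 + 4*atan(z)/65 + 13/(14*z + 28) + C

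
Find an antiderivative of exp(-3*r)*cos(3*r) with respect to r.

exp(-3*r)*sin(3*r)/6 - exp(-3*r)*cos(3*r)/6 + C

Let I denote the integral. Integrate by parts with u = cos(3*r), dv = exp(-3*r) dr, so v = -exp(-3*r)/3: I = -exp(-3*r)*cos(3*r)/3 − ∫ exp(-3*r)*sin(3*r) dr.
Apply parts again with u = sin(3*r), dv = exp(-3*r) dr: ∫ exp(-3*r)*sin(3*r) dr = -exp(-3*r)*sin(3*r)/3 + I. Substituting back brings back I: I = exp(-3*r)*sin(3*r)/3 - exp(-3*r)*cos(3*r)/3 − I.
Solving for I: (1 + 1)·I equals the remaining terms, so I = (1/2)·(exp(-3*r)*sin(3*r)/3 - exp(-3*r)*cos(3*r)/3).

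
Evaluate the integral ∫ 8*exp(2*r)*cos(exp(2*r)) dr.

4*sin(exp(2*r)) + C

Let u = exp(2*r), so du = (2*exp(2*r)) dr.
Rewriting, the integral becomes 4·∫ cos(u) du = 4·sin(u).
Substituting back, u = exp(2*r).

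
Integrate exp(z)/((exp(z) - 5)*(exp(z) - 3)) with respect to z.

log(exp(z) - 5)/2 - log(exp(z) - 3)/2 + C

Let u = e^z, du = e^z dz.
The integral becomes ∫ du/((u-5)(u-3)); decompose into partial fractions.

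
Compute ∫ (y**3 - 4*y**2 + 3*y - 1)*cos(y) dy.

Use integration by parts with u = y**3 - 4*y**2 + 3*y - 1, dv = cos(y) dy, so v = sin(y).
Apply parts 3 times (tabular method): alternate signs, differentiate u down to 0, integrate dv up.

y**3*sin(y) - 4*y**2*sin(y) + 3*y**2*cos(y) - 3*y*sin(y) - 8*y*cos(y) + 7*sin(y) - 3*cos(y) + C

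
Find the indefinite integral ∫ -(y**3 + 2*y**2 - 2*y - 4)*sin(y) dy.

y**3*cos(y) - 3*y**2*sin(y) + 2*y**2*cos(y) - 4*y*sin(y) - 8*y*cos(y) + 8*sin(y) - 8*cos(y) + C

Use integration by parts with u = y**3 + 2*y**2 - 2*y - 4, dv = -sin(y) dy, so v = cos(y).
Apply parts 3 times (tabular method): alternate signs, differentiate u down to 0, integrate dv up.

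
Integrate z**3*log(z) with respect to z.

Use integration by parts with u = log(z), dv = z**3 dz.
Then du = 1/z dz and v = z**4/4.

z**4*log(z)/4 - z**4/16 + C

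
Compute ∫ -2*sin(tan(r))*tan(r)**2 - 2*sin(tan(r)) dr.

2*cos(tan(r)) + C

Let u = tan(r), so du = (tan(r)**2 + 1) dr.
Rewriting, the integral becomes -2·∫ sin(u) du = -2·-cos(u).
Substituting back, u = tan(r).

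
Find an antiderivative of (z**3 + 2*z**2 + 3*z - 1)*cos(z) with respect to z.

Use integration by parts with u = z**3 + 2*z**2 + 3*z - 1, dv = cos(z) dz, so v = sin(z).
Apply parts 3 times (tabular method): alternate signs, differentiate u down to 0, integrate dv up.

z**3*sin(z) + 2*z**2*sin(z) + 3*z**2*cos(z) - 3*z*sin(z) + 4*z*cos(z) - 5*sin(z) - 3*cos(z) + C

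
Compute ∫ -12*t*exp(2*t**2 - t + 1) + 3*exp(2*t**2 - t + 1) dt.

Let u = 2*t**2 - t + 1, so du = (4*t - 1) dt.
Rewriting, the integral becomes -3·∫ e^u du = -3·e^u.
Substituting back, u = 2*t**2 - t + 1.

-3*exp(2*t**2 - t + 1) + C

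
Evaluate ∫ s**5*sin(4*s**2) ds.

-s**4*cos(4*s**2)/8 + s**2*sin(4*s**2)/16 + cos(4*s**2)/64 + C

Let u = s², du = 2s ds; rewrite as (1/2)∫ u^2·sin(4u) du.
Now integrate by parts 2 times.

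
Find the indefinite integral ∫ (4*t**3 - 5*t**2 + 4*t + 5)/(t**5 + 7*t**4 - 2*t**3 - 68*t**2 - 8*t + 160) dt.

1513*log(t - 2)/14112 - 55*log(t + 2)/96 + 347*log(t + 4)/72 - 640*log(t + 5)/147 - 25/(168*t - 336) + C

Factor the denominator: (t - 2)**2*(t + 2)*(t + 4)*(t + 5).
Partial-fraction decomposition: -640/(147*(t + 5)) + 347/(72*(t + 4)) - 55/(96*(t + 2)) + 1513/(14112*(t - 2)) + 25/(168*(t - 2)**2).
Integrate each term; A/(t−a) gives A·log|t−a|; A/(t−a)² gives −A/(t−a).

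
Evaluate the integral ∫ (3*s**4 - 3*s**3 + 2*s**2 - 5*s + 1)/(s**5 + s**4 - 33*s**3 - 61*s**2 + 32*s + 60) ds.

Factor the denominator: (s - 6)*(s - 1)*(s + 1)*(s + 2)*(s + 5).
Partial-fraction decomposition: 1163/(396*(s + 5)) - 91/(72*(s + 2)) + 1/(4*(s + 1)) + 1/(90*(s - 1)) + 469/(440*(s - 6)).
Integrate each term: A/(s−a) contributes A·log|s−a|.

469*log(s - 6)/440 + log(s - 1)/90 + log(s + 1)/4 - 91*log(s + 2)/72 + 1163*log(s + 5)/396 + C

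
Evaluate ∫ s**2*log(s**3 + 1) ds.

s**3*log(s**3 + 1)/3 - s**3/3 + log(s**3 + 1)/3 + C

Let u = s**3 + 1, so du = (3*s**2) ds.
The integral becomes (1/3)·∫ log(u) du; integrate by parts with u′=log(u), dv′=du.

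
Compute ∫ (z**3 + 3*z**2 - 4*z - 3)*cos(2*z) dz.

z**3*sin(2*z)/2 + 3*z**2*sin(2*z)/2 + 3*z**2*cos(2*z)/4 - 11*z*sin(2*z)/4 + 3*z*cos(2*z)/2 - 9*sin(2*z)/4 - 11*cos(2*z)/8 + C

Use integration by parts with u = z**3 + 3*z**2 - 4*z - 3, dv = cos(2*z) dz, so v = sin(2*z)/2.
Apply parts 3 times (tabular method): alternate signs, differentiate u down to 0, integrate dv up.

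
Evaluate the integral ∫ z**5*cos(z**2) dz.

z**4*sin(z**2)/2 + z**2*cos(z**2) - sin(z**2) + C

Let u = z², du = 2z dz; rewrite as (1/2)∫ u^2·cos(1u) du.
Now integrate by parts 2 times.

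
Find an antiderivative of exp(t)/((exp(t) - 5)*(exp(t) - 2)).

Let u = e^t, du = e^t dt.
The integral becomes ∫ du/((u-5)(u-2)); decompose into partial fractions.

log(exp(t) - 5)/3 - log(exp(t) - 2)/3 + C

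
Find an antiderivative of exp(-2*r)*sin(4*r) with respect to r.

-exp(-2*r)*sin(4*r)/10 - exp(-2*r)*cos(4*r)/5 + C

Let I denote the integral. Integrate by parts with u = sin(4*r), dv = exp(-2*r) dr, so v = -exp(-2*r)/2: I = -exp(-2*r)*sin(4*r)/2 + 2·∫ exp(-2*r)*cos(4*r) dr.
Apply parts again with u = cos(4*r), dv = exp(-2*r) dr: ∫ exp(-2*r)*cos(4*r) dr = -exp(-2*r)*cos(4*r)/2 − 2·I. Substituting back brings back I: I = -exp(-2*r)*sin(4*r)/2 - exp(-2*r)*cos(4*r) − 4·I.
Solving for I: (1 + 4)·I equals the remaining terms, so I = (1/5)·(-exp(-2*r)*sin(4*r)/2 - exp(-2*r)*cos(4*r)).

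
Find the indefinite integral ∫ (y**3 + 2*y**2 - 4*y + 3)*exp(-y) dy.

(-y**3 - 5*y**2 - 6*y - 9)*exp(-y) + C

Use integration by parts with u = y**3 + 2*y**2 - 4*y + 3, dv = exp(-y) dy, so v = -exp(-y).
Apply parts 3 times (tabular method): alternate signs, differentiate u down to 0, integrate dv up.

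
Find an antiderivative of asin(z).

z*asin(z) + sqrt(-z**2 + 1) + C

Use integration by parts with u = arcsin(z), dv = dz.
Then du = 1/sqrt(-z**2 + 1) dz.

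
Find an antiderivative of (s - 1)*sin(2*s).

-s*cos(2*s)/2 + sin(2*s)/4 + cos(2*s)/2 + C

Use integration by parts with u = s - 1, dv = sin(2*s) ds, so v = -cos(2*s)/2.
Apply parts 1 times (tabular method): alternate signs, differentiate u down to 0, integrate dv up.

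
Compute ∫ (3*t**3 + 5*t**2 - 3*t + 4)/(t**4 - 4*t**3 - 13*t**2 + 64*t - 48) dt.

Factor the denominator: (t - 4)*(t - 3)*(t - 1)*(t + 4).
Partial-fraction decomposition: 12/(35*(t + 4)) + 3/(10*(t - 1)) - 121/(14*(t - 3)) + 11/(t - 4).
Integrate each term: A/(t−a) contributes A·log|t−a|.

11*log(t - 4) - 121*log(t - 3)/14 + 3*log(t - 1)/10 + 12*log(t + 4)/35 + C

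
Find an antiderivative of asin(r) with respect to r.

Use integration by parts with u = arcsin(r), dv = dr.
Then du = 1/sqrt(-r**2 + 1) dr.

r*asin(r) + sqrt(-r**2 + 1) + C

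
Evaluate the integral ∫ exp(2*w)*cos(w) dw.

Let I denote the integral. Integrate by parts with u = cos(w), dv = exp(2*w) dw, so v = exp(2*w)/2: I = exp(2*w)*cos(w)/2 + (1/2)·∫ exp(2*w)*sin(w) dw.
Apply parts again with u = sin(w), dv = exp(2*w) dw: ∫ exp(2*w)*sin(w) dw = exp(2*w)*sin(w)/2 − (1/2)·I. Substituting back brings back I: I = exp(2*w)*sin(w)/4 + exp(2*w)*cos(w)/2 − (1/4)·I.
Solving for I: (1 + 1/4)·I equals the remaining terms, so I = (4/5)·(exp(2*w)*sin(w)/4 + exp(2*w)*cos(w)/2).

exp(2*w)*sin(w)/5 + 2*exp(2*w)*cos(w)/5 + C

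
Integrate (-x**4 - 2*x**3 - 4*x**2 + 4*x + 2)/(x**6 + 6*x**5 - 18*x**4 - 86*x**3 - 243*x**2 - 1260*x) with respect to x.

-log(x)/630 - 953*log(x - 5)/18360 - 103*log(x + 4)/1350 + 1937*log(x + 7)/14616 - 607*log(x**2 + 9)/443700 - 1454*atan(x/3)/36975 + C

Factor the denominator: x*(x - 5)*(x + 4)*(x + 7)*(x**2 + 9).
Partial-fraction decomposition: -(607*x + 26172)/(221850*(x**2 + 9)) + 1937/(14616*(x + 7)) - 103/(1350*(x + 4)) - 953/(18360*(x - 5)) - 1/(630*x).
Integrate each term; A/(x−a) gives A·log|x−a|; the (Bx+D)/(x²+p²) term gives a log and an atan.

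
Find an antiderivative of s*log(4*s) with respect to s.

Use integration by parts with u = log(4*s), dv = s ds.
Then du = 1/s ds and v = s**2/2.

s**2*(log(s) + 2*log(2))/2 - s**2/4 + C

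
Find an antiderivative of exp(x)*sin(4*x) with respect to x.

Let I denote the integral. Integrate by parts with u = sin(4*x), dv = exp(x) dx, so v = exp(x): I = exp(x)*sin(4*x) − 4·∫ exp(x)*cos(4*x) dx.
Apply parts again with u = cos(4*x), dv = exp(x) dx: ∫ exp(x)*cos(4*x) dx = exp(x)*cos(4*x) + 4·I. Substituting back brings back I: I = exp(x)*sin(4*x) - 4*exp(x)*cos(4*x) − 16·I.
Solving for I: (1 + 16)·I equals the remaining terms, so I = (1/17)·(exp(x)*sin(4*x) - 4*exp(x)*cos(4*x)).

exp(x)*sin(4*x)/17 - 4*exp(x)*cos(4*x)/17 + C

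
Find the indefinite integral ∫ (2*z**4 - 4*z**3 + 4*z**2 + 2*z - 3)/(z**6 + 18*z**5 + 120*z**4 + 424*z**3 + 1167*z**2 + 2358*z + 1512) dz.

log(z + 1)/180 - 821*log(z + 4)/450 + 239*log(z + 6)/30 - 6353*log(z + 7)/1044 - 68*log(z**2 + 9)/2175 - 43*atan(z/3)/1450 + C

Factor the denominator: (z + 1)*(z + 4)*(z + 6)*(z + 7)*(z**2 + 9).
Partial-fraction decomposition: -(272*z + 387)/(4350*(z**2 + 9)) - 6353/(1044*(z + 7)) + 239/(30*(z + 6)) - 821/(450*(z + 4)) + 1/(180*(z + 1)).
Integrate each term; A/(z−a) gives A·log|z−a|; the (Bz+D)/(z²+p²) term gives a log and an atan.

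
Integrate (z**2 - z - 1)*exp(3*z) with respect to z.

(9*z**2 - 15*z - 4)*exp(3*z)/27 + C

Use integration by parts with u = z**2 - z - 1, dv = exp(3*z) dz, so v = exp(3*z)/3.
Apply parts 2 times (tabular method): alternate signs, differentiate u down to 0, integrate dv up.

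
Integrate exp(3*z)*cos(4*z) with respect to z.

Let I denote the integral. Integrate by parts with u = cos(4*z), dv = exp(3*z) dz, so v = exp(3*z)/3: I = exp(3*z)*cos(4*z)/3 + (4/3)·∫ exp(3*z)*sin(4*z) dz.
Apply parts again with u = sin(4*z), dv = exp(3*z) dz: ∫ exp(3*z)*sin(4*z) dz = exp(3*z)*sin(4*z)/3 − (4/3)·I. Substituting back brings back I: I = 4*exp(3*z)*sin(4*z)/9 + exp(3*z)*cos(4*z)/3 − (16/9)·I.
Solving for I: (1 + 16/9)·I equals the remaining terms, so I = (9/25)·(4*exp(3*z)*sin(4*z)/9 + exp(3*z)*cos(4*z)/3).

4*exp(3*z)*sin(4*z)/25 + 3*exp(3*z)*cos(4*z)/25 + C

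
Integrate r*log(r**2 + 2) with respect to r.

r**2*log(r**2 + 2)/2 - r**2/2 + log(r**2 + 2) + C

Let u = r**2 + 2, so du = (2*r) dr.
The integral becomes (1/2)·∫ log(u) du; integrate by parts with u′=log(u), dv′=du.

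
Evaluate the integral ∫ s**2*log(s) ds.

s**3*log(s)/3 - s**3/9 + C

Use integration by parts with u = log(s), dv = s**2 ds.
Then du = 1/s ds and v = s**3/3.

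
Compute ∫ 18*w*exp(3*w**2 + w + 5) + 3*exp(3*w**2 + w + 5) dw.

Let u = 3*w**2 + w + 5, so du = (6*w + 1) dw.
Rewriting, the integral becomes 3·∫ e^u du = 3·e^u.
Substituting back, u = 3*w**2 + w + 5.

3*exp(3*w**2 + w + 5) + C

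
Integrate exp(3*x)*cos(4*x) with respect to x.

4*exp(3*x)*sin(4*x)/25 + 3*exp(3*x)*cos(4*x)/25 + C

Let I denote the integral. Integrate by parts with u = cos(4*x), dv = exp(3*x) dx, so v = exp(3*x)/3: I = exp(3*x)*cos(4*x)/3 + (4/3)·∫ exp(3*x)*sin(4*x) dx.
Apply parts again with u = sin(4*x), dv = exp(3*x) dx: ∫ exp(3*x)*sin(4*x) dx = exp(3*x)*sin(4*x)/3 − (4/3)·I. Substituting back brings back I: I = 4*exp(3*x)*sin(4*x)/9 + exp(3*x)*cos(4*x)/3 − (16/9)·I.
Solving for I: (1 + 16/9)·I equals the remaining terms, so I = (9/25)·(4*exp(3*x)*sin(4*x)/9 + exp(3*x)*cos(4*x)/3).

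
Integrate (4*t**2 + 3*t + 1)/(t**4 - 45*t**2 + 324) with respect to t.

163*log(t - 6)/324 - 23*log(t - 3)/81 + 14*log(t + 3)/81 - 127*log(t + 6)/324 + C

Factor the denominator: (t - 6)*(t - 3)*(t + 3)*(t + 6).
Partial-fraction decomposition: -127/(324*(t + 6)) + 14/(81*(t + 3)) - 23/(81*(t - 3)) + 163/(324*(t - 6)).
Integrate each term: A/(t−a) contributes A·log|t−a|.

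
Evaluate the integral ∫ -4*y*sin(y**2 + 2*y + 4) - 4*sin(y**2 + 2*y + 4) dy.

Let u = y**2 + 2*y + 4, so du = (2*y + 2) dy.
Rewriting, the integral becomes -2·∫ sin(u) du = -2·-cos(u).
Substituting back, u = y**2 + 2*y + 4.

2*cos(y**2 + 2*y + 4) + C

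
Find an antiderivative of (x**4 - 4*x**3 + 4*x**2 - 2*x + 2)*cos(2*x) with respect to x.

Use integration by parts with u = x**4 - 4*x**3 + 4*x**2 - 2*x + 2, dv = cos(2*x) dx, so v = sin(2*x)/2.
Apply parts 4 times (tabular method): alternate signs, differentiate u down to 0, integrate dv up.

x**4*sin(2*x)/2 - 2*x**3*sin(2*x) + x**3*cos(2*x) + x**2*sin(2*x)/2 - 3*x**2*cos(2*x) + 2*x*sin(2*x) + x*cos(2*x)/2 + 3*sin(2*x)/4 + cos(2*x) + C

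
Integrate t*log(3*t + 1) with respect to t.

Use integration by parts with u = log(3*t + 1), dv = t dt.
Then du = 3/(3*t + 1) dt and v = t**2/2.

t**2*log(3*t + 1)/2 - t**2/4 + t/6 - log(3*t + 1)/18 + C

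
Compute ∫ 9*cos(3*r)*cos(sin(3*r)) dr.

Let u = sin(3*r), so du = (3*cos(3*r)) dr.
Rewriting, the integral becomes 3·∫ cos(u) du = 3·sin(u).
Substituting back, u = sin(3*r).

3*sin(sin(3*r)) + C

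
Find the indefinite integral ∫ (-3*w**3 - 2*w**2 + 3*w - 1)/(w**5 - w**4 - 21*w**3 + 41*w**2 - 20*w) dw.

log(w)/20 - 71*log(w - 4)/108 + 5*log(w - 1)/12 + 103*log(w + 5)/540 - 1/(6*w - 6) + C

Factor the denominator: w*(w - 4)*(w - 1)**2*(w + 5).
Partial-fraction decomposition: 103/(540*(w + 5)) + 5/(12*(w - 1)) + 1/(6*(w - 1)**2) - 71/(108*(w - 4)) + 1/(20*w).
Integrate each term; A/(w−a) gives A·log|w−a|; A/(w−a)² gives −A/(w−a).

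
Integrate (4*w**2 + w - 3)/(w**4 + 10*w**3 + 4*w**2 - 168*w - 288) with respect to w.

13*log(w - 4)/120 - 11*log(w + 2)/96 + log(w + 6)/160 - 27/(8*w + 48) + C

Factor the denominator: (w - 4)*(w + 2)*(w + 6)**2.
Partial-fraction decomposition: 1/(160*(w + 6)) + 27/(8*(w + 6)**2) - 11/(96*(w + 2)) + 13/(120*(w - 4)).
Integrate each term; A/(w−a) gives A·log|w−a|; A/(w−a)² gives −A/(w−a).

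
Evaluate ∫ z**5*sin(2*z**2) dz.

Let u = z², du = 2z dz; rewrite as (1/2)∫ u^2·sin(2u) du.
Now integrate by parts 2 times.

-z**4*cos(2*z**2)/4 + z**2*sin(2*z**2)/4 + cos(2*z**2)/8 + C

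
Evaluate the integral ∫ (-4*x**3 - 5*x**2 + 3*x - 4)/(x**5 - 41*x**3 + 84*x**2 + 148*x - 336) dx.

-82*log(x - 4)/33 + 74*log(x - 3)/25 - 25*log(x - 2)/36 - log(x + 2)/300 + 551*log(x + 7)/2475 + C

Factor the denominator: (x - 4)*(x - 3)*(x - 2)*(x + 2)*(x + 7).
Partial-fraction decomposition: 551/(2475*(x + 7)) - 1/(300*(x + 2)) - 25/(36*(x - 2)) + 74/(25*(x - 3)) - 82/(33*(x - 4)).
Integrate each term: A/(x−a) contributes A·log|x−a|.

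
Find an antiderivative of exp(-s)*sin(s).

-exp(-s)*sin(s)/2 - exp(-s)*cos(s)/2 + C

Let I denote the integral. Integrate by parts with u = sin(s), dv = exp(-s) ds, so v = -exp(-s): I = -exp(-s)*sin(s) + ∫ exp(-s)*cos(s) ds.
Apply parts again with u = cos(s), dv = exp(-s) ds: ∫ exp(-s)*cos(s) ds = -exp(-s)*cos(s) − I. Substituting back brings back I: I = -exp(-s)*sin(s) - exp(-s)*cos(s) − I.
Solving for I: (1 + 1)·I equals the remaining terms, so I = (1/2)·(-exp(-s)*sin(s) - exp(-s)*cos(s)).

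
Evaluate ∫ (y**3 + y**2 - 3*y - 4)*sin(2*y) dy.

-y**3*cos(2*y)/2 + 3*y**2*sin(2*y)/4 - y**2*cos(2*y)/2 + y*sin(2*y)/2 + 9*y*cos(2*y)/4 - 9*sin(2*y)/8 + 9*cos(2*y)/4 + C

Use integration by parts with u = y**3 + y**2 - 3*y - 4, dv = sin(2*y) dy, so v = -cos(2*y)/2.
Apply parts 3 times (tabular method): alternate signs, differentiate u down to 0, integrate dv up.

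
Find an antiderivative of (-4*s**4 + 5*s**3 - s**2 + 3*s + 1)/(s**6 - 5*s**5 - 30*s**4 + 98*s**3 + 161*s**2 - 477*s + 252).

-1979*log(s - 7)/3960 + 47*log(s - 3)/168 + 13*log(s - 1)/3600 - 119*log(s + 3)/240 + 1371*log(s + 4)/1925 - 1/(60*s - 60) + C

Factor the denominator: (s - 7)*(s - 3)*(s - 1)**2*(s + 3)*(s + 4).
Partial-fraction decomposition: 1371/(1925*(s + 4)) - 119/(240*(s + 3)) + 13/(3600*(s - 1)) + 1/(60*(s - 1)**2) + 47/(168*(s - 3)) - 1979/(3960*(s - 7)).
Integrate each term; A/(s−a) gives A·log|s−a|; A/(s−a)² gives −A/(s−a).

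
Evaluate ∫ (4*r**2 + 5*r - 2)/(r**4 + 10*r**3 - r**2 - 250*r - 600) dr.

Factor the denominator: (r - 5)*(r + 4)*(r + 5)*(r + 6).
Partial-fraction decomposition: -56/(11*(r + 6)) + 73/(10*(r + 5)) - 7/(3*(r + 4)) + 41/(330*(r - 5)).
Integrate each term: A/(r−a) contributes A·log|r−a|.

41*log(r - 5)/330 - 7*log(r + 4)/3 + 73*log(r + 5)/10 - 56*log(r + 6)/11 + C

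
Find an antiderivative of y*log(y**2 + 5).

y**2*log(y**2 + 5)/2 - y**2/2 + 5*log(y**2 + 5)/2 + C

Let u = y**2 + 5, so du = (2*y) dy.
The integral becomes (1/2)·∫ log(u) du; integrate by parts with u′=log(u), dv′=du.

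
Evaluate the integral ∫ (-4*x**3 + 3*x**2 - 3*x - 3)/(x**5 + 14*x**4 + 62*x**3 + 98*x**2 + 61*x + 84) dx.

141*log(x + 3)/40 - 313*log(x + 4)/51 + 1537*log(x + 7)/600 + 43*log(x**2 + 1)/1700 - 18*atan(x)/425 + C

Factor the denominator: (x + 3)*(x + 4)*(x + 7)*(x**2 + 1).
Partial-fraction decomposition: (43*x - 36)/(850*(x**2 + 1)) + 1537/(600*(x + 7)) - 313/(51*(x + 4)) + 141/(40*(x + 3)).
Integrate each term; A/(x−a) gives A·log|x−a|; the (Bx+D)/(x²+p²) term gives a log and an atan.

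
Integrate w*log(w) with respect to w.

Use integration by parts with u = log(w), dv = w dw.
Then du = 1/w dw and v = w**2/2.

w**2*log(w)/2 - w**2/4 + C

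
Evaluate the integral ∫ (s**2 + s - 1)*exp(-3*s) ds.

Use integration by parts with u = s**2 + s - 1, dv = exp(-3*s) ds, so v = -exp(-3*s)/3.
Apply parts 2 times (tabular method): alternate signs, differentiate u down to 0, integrate dv up.

(-9*s**2 - 15*s + 4)*exp(-3*s)/27 + C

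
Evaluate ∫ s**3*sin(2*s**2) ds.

Let u = s², du = 2s ds; rewrite as (1/2)∫ u^1·sin(2u) du.
Now integrate by parts 1 time.

-s**2*cos(2*s**2)/4 + sin(2*s**2)/8 + C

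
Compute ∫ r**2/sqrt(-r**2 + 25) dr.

Substitute r = 5·sin(θ), so dr = 5·cos(θ) dθ and the radical becomes sqrt(-r**2 + 25) = 5·cos(θ) by the Pythagorean identity.
Integrate the resulting trig expression in θ, then back-substitute θ = asin(r/5), sin(θ) = r/5, cos(θ) = sqrt(-r**2 + 25)/5 (absorbing any constant into C).

-r*sqrt(-r**2 + 25)/2 + 25*asin(r/5)/2 + C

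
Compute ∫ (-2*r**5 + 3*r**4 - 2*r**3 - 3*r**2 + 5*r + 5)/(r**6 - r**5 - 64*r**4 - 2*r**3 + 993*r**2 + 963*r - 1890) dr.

Factor the denominator: (r - 7)*(r - 5)*(r - 1)*(r + 3)**2*(r + 6).
Partial-fraction decomposition: -19739/(9009*(r + 6)) + 63559/(57600*(r + 3)) - 373/(480*(r + 3)**2) + 1/(448*(r - 1)) + 2335/(2816*(r - 5)) - 2267/(1300*(r - 7)).
Integrate each term; A/(r−a) gives A·log|r−a|; A/(r−a)² gives −A/(r−a).

-2267*log(r - 7)/1300 + 2335*log(r - 5)/2816 + log(r - 1)/448 + 63559*log(r + 3)/57600 - 19739*log(r + 6)/9009 + 373/(480*r + 1440) + C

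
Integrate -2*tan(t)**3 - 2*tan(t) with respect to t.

-tan(t)**2 + C

Let u = tan(t), so du = (tan(t)**2 + 1) dt.
Rewriting, the integral becomes -2·∫ u^1 du = -2·u^2/2.
Substituting back, u = tan(t).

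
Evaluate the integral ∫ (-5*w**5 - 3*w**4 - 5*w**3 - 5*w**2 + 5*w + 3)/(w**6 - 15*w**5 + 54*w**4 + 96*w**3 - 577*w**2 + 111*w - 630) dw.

-2329*log(w - 7)/25 + 14665*log(w - 6)/111 - 9111*log(w - 5)/208 - 7*log(w + 3)/48 - 101*log(w**2 + 1)/24050 - 139*atan(w)/24050 + C

Factor the denominator: (w - 7)*(w - 6)*(w - 5)*(w + 3)*(w**2 + 1).
Partial-fraction decomposition: -(202*w + 139)/(24050*(w**2 + 1)) - 7/(48*(w + 3)) - 9111/(208*(w - 5)) + 14665/(111*(w - 6)) - 2329/(25*(w - 7)).
Integrate each term; A/(w−a) gives A·log|w−a|; the (Bw+D)/(w²+p²) term gives a log and an atan.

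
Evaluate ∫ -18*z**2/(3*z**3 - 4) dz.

-2*log(3*z**3 - 4) + C

Let u = 3*z**3 - 4, so du = (9*z**2) dz.
Rewriting, the integral becomes -2·∫ 1/u du = -2·log(u).
Substituting back, u = 3*z**3 - 4.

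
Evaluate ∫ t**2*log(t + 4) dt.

t**3*log(t + 4)/3 - t**3/9 + 2*t**2/3 - 16*t/3 + 64*log(t + 4)/3 + C

Use integration by parts with u = log(t + 4), dv = t**2 dt.
Then du = 1/(t + 4) dt and v = t**3/3.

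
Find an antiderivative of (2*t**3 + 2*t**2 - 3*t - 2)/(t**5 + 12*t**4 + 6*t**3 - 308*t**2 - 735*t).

2*log(t)/735 + 283*log(t - 5)/5760 - 29*log(t + 3)/384 + 167*log(t + 7)/7056 - 569/(336*t + 2352) + C

Factor the denominator: t*(t - 5)*(t + 3)*(t + 7)**2.
Partial-fraction decomposition: 167/(7056*(t + 7)) + 569/(336*(t + 7)**2) - 29/(384*(t + 3)) + 283/(5760*(t - 5)) + 2/(735*t).
Integrate each term; A/(t−a) gives A·log|t−a|; A/(t−a)² gives −A/(t−a).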